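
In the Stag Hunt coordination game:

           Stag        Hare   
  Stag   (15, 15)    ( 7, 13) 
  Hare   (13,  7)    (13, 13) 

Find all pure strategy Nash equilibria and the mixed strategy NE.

Pure NE: (Stag, Stag) and (Hare, Hare); Mixed NE: p = 0.75, q = 0.75

Work:
Check pure NE:
(Stag, Stag): (15, 15) - no unilateral deviation beneficial
(Hare, Hare): (13, 13) - no unilateral deviation beneficial
Mixed NE: P1 plays Stag with p = 0.75, P2 plays Stag with q = 0.75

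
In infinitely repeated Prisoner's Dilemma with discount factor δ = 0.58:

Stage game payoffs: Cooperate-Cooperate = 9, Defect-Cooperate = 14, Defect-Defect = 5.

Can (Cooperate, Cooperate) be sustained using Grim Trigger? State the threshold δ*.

δ* = 0.5556; since δ = 0.58 ≥ 0.5556, cooperation can be sustained

Work:
For Grim Trigger:
Cooperate forever: 9/(1-δ)
Defect then punished: 14 + 5·δ/(1-δ)
Need: 9/(1-δ) ≥ 14 + 5·δ/(1-δ)
Solving: δ ≥ (T-R)/(T-P) = (14-9)/(14-5) = 0.5556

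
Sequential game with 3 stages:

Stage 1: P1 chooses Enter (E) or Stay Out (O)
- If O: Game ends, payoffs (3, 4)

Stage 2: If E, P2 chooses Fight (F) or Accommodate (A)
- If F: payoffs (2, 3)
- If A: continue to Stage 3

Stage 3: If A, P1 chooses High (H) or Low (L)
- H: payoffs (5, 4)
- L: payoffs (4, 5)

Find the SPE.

SPE: (E, A, H); Outcome (5, 4)

Work:
Stage 3: P1 chooses H (5 vs 4)
Stage 2: P2: F->3, A->4 (anticipating H). Choose A
Stage 1: P1: O->3, E->5 (anticipating A, H). Choose E
SPE path: E -> A -> H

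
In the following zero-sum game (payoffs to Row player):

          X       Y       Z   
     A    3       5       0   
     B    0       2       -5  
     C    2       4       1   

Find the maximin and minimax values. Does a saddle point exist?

Maximin = 1, Minimax = 1, Saddle: True

Work:
Row minimums: [0, -5, 1] → maximin = 1
Column maximums: [3, 5, 1] → minimax = 1
Saddle point exists! Game value = 1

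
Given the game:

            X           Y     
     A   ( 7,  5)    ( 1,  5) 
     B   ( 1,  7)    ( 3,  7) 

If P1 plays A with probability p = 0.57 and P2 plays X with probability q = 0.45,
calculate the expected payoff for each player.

E[P1] = 3.012, E[P2] = 5.86

Work:
E[P1] = p·q·π₁(A,X) + p·(1-q)·π₁(A,Y) + (1-p)·q·π₁(B,X) + (1-p)·(1-q)·π₁(B,Y)
= 0.57·0.45·7 + 0.57·0.55·1 + 0.43·0.45·1 + 0.43·0.55·3
= 3.012

E[P2] = 5.86 (similar calculation)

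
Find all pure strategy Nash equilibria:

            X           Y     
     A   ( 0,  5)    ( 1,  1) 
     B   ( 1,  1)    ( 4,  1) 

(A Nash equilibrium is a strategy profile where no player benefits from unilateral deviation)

Nash equilibrium: (B, X), (B, Y)

Work:
Best responses:
  P1 vs X: payoffs [0, 1] → best response B (payoff 1)
  P1 vs Y: payoffs [1, 4] → best response B (payoff 4)
  P2 vs A: payoffs [5, 1] → best response X (payoff 5)
  P2 vs B: payoffs [1, 1] → best response X/Y (payoff 1)
Mutual best responses: (B,X), (B,Y) → Nash equilibria.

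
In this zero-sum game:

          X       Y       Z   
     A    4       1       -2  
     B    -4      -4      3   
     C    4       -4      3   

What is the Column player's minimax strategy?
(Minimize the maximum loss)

Column should play Y, value = 1

Work:
Column player minimizes Row's maximum payoff:
Column X: max payoff to Row = 4
Column Y: max payoff to Row = 1
Column Z: max payoff to Row = 3
Minimum is 1, achieved by column Y.
Minimax strategy: Y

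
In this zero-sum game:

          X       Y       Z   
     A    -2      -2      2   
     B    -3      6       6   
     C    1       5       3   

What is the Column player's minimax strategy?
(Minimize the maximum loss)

Column should play X, value = 1

Work:
Column player minimizes Row's maximum payoff:
Column X: max payoff to Row = 1
Column Y: max payoff to Row = 6
Column Z: max payoff to Row = 6
Minimum is 1, achieved by column X.
Minimax strategy: X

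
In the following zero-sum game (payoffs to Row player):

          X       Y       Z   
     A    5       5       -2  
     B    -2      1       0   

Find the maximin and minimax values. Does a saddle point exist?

Maximin = -2, Minimax = 0, Saddle: False

Work:
Row minimums: [-2, -2] → maximin = -2
Column maximums: [5, 5, 0] → minimax = 0
No saddle point (maximin ≠ minimax). Mixed strategy needed.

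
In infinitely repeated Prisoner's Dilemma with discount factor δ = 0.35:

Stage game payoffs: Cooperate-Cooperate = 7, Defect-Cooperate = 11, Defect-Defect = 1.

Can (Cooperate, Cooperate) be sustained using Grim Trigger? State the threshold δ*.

δ* = 0.4; since δ = 0.35 < 0.4, cooperation cannot be sustained

Work:
For Grim Trigger:
Cooperate forever: 7/(1-δ)
Defect then punished: 11 + 1·δ/(1-δ)
Need: 7/(1-δ) ≥ 11 + 1·δ/(1-δ)
Solving: δ ≥ (T-R)/(T-P) = (11-7)/(11-1) = 0.4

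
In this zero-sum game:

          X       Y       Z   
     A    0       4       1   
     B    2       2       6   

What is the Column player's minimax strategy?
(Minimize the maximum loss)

Column should play X, value = 2

Work:
Column player minimizes Row's maximum payoff:
Column X: max payoff to Row = 2
Column Y: max payoff to Row = 4
Column Z: max payoff to Row = 6
Minimum is 2, achieved by column X.
Minimax strategy: X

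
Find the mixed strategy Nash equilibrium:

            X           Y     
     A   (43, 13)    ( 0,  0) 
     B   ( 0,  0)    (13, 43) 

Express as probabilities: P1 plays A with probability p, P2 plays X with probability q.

p = 0.7679, q = 0.2321

Work:
Find probabilities that make opponent indifferent:
P2 chooses q to make P1 indifferent between A and B
P1 chooses p to make P2 indifferent between X and Y
Mixed NE: P1 plays (A: 0.7679, B: 0.2321), P2 plays (X: 0.2321, Y: 0.7679)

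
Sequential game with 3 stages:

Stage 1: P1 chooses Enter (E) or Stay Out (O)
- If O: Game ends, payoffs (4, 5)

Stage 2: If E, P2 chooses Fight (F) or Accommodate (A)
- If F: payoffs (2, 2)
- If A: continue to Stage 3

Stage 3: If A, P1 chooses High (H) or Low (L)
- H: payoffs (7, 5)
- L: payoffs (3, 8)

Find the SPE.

SPE: (E, A, H); Outcome (7, 5)

Work:
Stage 3: P1 chooses H (7 vs 3)
Stage 2: P2: F->2, A->5 (anticipating H). Choose A
Stage 1: P1: O->4, E->7 (anticipating A, H). Choose E
SPE path: E -> A -> H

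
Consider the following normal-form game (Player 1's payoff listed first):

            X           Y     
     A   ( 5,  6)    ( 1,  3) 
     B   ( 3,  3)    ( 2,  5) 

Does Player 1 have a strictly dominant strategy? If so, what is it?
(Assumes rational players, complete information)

No strictly dominant strategy exists for Player 1

Work:
A strategy strictly dominates another if it gives a strictly higher payoff against every opponent action. Compare each pair of P1's strategies column-by-column:
  A vs B: [5 vs 3, 1 vs 2] → A does not strictly dominate B (column Y: 1 ≤ 2)
  B vs A: [3 vs 5, 2 vs 1] → B does not strictly dominate A (column X: 3 ≤ 5)
No single strategy strictly dominates all others → no strictly dominant strategy.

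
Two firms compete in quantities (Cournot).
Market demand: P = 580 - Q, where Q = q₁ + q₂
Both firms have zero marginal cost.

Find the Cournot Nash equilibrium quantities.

q₁* = q₂* = 193.33; P* = 193.33

Work:
Profit: π_i = P·q_i = (a - q_i - q_j)·q_i
FOC: ∂π_i/∂q_i = a - 2q_i - q_j = 0
Reaction function: q_i = (580 - q_j)/2
Symmetry: q* = 580/3 = 193.33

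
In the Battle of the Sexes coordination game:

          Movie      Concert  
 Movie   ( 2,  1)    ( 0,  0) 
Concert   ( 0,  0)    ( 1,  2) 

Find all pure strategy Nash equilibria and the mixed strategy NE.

Pure NE: (Movie, Movie) and (Concert, Concert); Mixed NE: p = 0.6667, q = 0.3333

Work:
Check pure NE:
(Movie, Movie): (2, 1) - no unilateral deviation beneficial
(Concert, Concert): (1, 2) - no unilateral deviation beneficial
Mixed NE: P1 plays Movie with p = 0.6667, P2 plays Movie with q = 0.3333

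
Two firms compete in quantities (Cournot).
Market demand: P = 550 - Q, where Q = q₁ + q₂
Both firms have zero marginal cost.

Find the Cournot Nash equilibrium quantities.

q₁* = q₂* = 183.33; P* = 183.33

Work:
Profit: π_i = P·q_i = (a - q_i - q_j)·q_i
FOC: ∂π_i/∂q_i = a - 2q_i - q_j = 0
Reaction function: q_i = (550 - q_j)/2
Symmetry: q* = 550/3 = 183.33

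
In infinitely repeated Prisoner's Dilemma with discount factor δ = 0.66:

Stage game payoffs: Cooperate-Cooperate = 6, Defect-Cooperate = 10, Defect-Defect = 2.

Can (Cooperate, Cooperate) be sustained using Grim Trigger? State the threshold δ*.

δ* = 0.5; since δ = 0.66 ≥ 0.5, cooperation can be sustained

Work:
For Grim Trigger:
Cooperate forever: 6/(1-δ)
Defect then punished: 10 + 2·δ/(1-δ)
Need: 6/(1-δ) ≥ 10 + 2·δ/(1-δ)
Solving: δ ≥ (T-R)/(T-P) = (10-6)/(10-2) = 0.5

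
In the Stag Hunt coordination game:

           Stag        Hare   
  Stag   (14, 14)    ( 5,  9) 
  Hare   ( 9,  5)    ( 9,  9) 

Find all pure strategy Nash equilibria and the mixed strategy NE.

Pure NE: (Stag, Stag) and (Hare, Hare); Mixed NE: p = 0.4444, q = 0.4444

Work:
Check pure NE:
(Stag, Stag): (14, 14) - no unilateral deviation beneficial
(Hare, Hare): (9, 9) - no unilateral deviation beneficial
Mixed NE: P1 plays Stag with p = 0.4444, P2 plays Stag with q = 0.4444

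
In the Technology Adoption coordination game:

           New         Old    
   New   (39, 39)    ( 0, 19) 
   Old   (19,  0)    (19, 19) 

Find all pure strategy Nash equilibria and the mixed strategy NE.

Pure NE: (New, New) and (Old, Old); Mixed NE: p = 0.4872, q = 0.4872

Work:
Check pure NE:
(New, New): (39, 39) - no unilateral deviation beneficial
(Old, Old): (19, 19) - no unilateral deviation beneficial
Mixed NE: P1 plays New with p = 0.4872, P2 plays New with q = 0.4872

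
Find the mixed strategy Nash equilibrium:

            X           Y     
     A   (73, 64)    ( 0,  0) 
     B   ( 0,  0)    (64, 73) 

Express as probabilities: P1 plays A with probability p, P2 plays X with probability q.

p = 0.5328, q = 0.4672

Work:
Find probabilities that make opponent indifferent:
P2 chooses q to make P1 indifferent between A and B
P1 chooses p to make P2 indifferent between X and Y
Mixed NE: P1 plays (A: 0.5328, B: 0.4672), P2 plays (X: 0.4672, Y: 0.5328)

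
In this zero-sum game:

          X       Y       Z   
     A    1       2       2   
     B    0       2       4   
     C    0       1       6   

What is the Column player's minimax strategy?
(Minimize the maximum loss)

Column should play X, value = 1

Work:
Column player minimizes Row's maximum payoff:
Column X: max payoff to Row = 1
Column Y: max payoff to Row = 2
Column Z: max payoff to Row = 6
Minimum is 1, achieved by column X.
Minimax strategy: X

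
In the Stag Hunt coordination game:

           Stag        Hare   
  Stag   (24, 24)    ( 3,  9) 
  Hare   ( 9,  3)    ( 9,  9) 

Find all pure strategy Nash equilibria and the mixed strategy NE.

Pure NE: (Stag, Stag) and (Hare, Hare); Mixed NE: p = 0.2857, q = 0.2857

Work:
Check pure NE:
(Stag, Stag): (24, 24) - no unilateral deviation beneficial
(Hare, Hare): (9, 9) - no unilateral deviation beneficial
Mixed NE: P1 plays Stag with p = 0.2857, P2 plays Stag with q = 0.2857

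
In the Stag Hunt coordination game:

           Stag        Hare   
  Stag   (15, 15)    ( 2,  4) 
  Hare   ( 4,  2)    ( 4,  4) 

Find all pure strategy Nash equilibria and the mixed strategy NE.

Pure NE: (Stag, Stag) and (Hare, Hare); Mixed NE: p = 0.1538, q = 0.1538

Work:
Check pure NE:
(Stag, Stag): (15, 15) - no unilateral deviation beneficial
(Hare, Hare): (4, 4) - no unilateral deviation beneficial
Mixed NE: P1 plays Stag with p = 0.1538, P2 plays Stag with q = 0.1538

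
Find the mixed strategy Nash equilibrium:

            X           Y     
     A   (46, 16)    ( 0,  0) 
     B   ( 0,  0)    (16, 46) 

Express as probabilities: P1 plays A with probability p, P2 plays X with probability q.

p = 0.7419, q = 0.2581

Work:
Find probabilities that make opponent indifferent:
P2 chooses q to make P1 indifferent between A and B
P1 chooses p to make P2 indifferent between X and Y
Mixed NE: P1 plays (A: 0.7419, B: 0.2581), P2 plays (X: 0.2581, Y: 0.7419)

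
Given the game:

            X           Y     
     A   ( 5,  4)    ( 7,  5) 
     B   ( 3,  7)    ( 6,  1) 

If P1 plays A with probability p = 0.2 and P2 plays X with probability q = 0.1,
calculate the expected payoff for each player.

E[P1] = 5.92, E[P2] = 2.26

Work:
E[P1] = p·q·π₁(A,X) + p·(1-q)·π₁(A,Y) + (1-p)·q·π₁(B,X) + (1-p)·(1-q)·π₁(B,Y)
= 0.2·0.1·5 + 0.2·0.9·7 + 0.8·0.1·3 + 0.8·0.9·6
= 5.92

E[P2] = 2.26 (similar calculation)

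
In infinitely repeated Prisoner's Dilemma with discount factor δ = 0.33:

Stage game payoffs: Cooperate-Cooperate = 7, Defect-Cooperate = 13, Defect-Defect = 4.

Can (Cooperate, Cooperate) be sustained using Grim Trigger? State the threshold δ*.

δ* = 0.6667; since δ = 0.33 < 0.6667, cooperation cannot be sustained

Work:
For Grim Trigger:
Cooperate forever: 7/(1-δ)
Defect then punished: 13 + 4·δ/(1-δ)
Need: 7/(1-δ) ≥ 13 + 4·δ/(1-δ)
Solving: δ ≥ (T-R)/(T-P) = (13-7)/(13-4) = 0.6667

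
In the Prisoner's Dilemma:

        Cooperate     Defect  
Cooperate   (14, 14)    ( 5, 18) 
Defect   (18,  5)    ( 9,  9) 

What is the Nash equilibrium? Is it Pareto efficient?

(Defect, Defect) is NE; not Pareto efficient

Work:
Defect dominates Cooperate for both players:
If P2 cooperates: Defect (18) > Cooperate (14)
If P2 defects: Defect (9) > Cooperate (5)
NE: (Defect, Defect) with payoff (9, 9)
But (Cooperate, Cooperate) = (14, 14) Pareto dominates (9, 9)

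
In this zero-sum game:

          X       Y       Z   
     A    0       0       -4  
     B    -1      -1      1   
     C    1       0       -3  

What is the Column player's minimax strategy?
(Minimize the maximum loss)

Column should play Y, value = 0

Work:
Column player minimizes Row's maximum payoff:
Column X: max payoff to Row = 1
Column Y: max payoff to Row = 0
Column Z: max payoff to Row = 1
Minimum is 0, achieved by column Y.
Minimax strategy: Y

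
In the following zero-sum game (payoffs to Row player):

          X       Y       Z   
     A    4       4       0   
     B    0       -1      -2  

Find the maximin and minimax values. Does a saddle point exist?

Maximin = 0, Minimax = 0, Saddle: True

Work:
Row minimums: [0, -2] → maximin = 0
Column maximums: [4, 4, 0] → minimax = 0
Saddle point exists! Game value = 0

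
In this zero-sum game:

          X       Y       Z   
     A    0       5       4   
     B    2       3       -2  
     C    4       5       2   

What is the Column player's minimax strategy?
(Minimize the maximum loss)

Column should play X or Z (all achieve the minimum), value = 4

Work:
Column player minimizes Row's maximum payoff:
Column X: max payoff to Row = 4
Column Y: max payoff to Row = 5
Column Z: max payoff to Row = 4
Minimum is 4, achieved by columns X, Z (tied).
Each of X or Z is a minimax strategy.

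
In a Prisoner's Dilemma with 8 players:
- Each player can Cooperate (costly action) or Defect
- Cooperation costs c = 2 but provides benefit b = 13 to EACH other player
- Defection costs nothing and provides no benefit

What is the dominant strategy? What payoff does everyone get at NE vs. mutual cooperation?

Dominant: Defect; NE payoff = 0; Coop payoff = 89

Work:
Defect dominates (saves cost c = 2, benefit to others is external)
NE: All defect → everyone gets 0
If all cooperate: each receives (7)×13 - 2 = 89
Social dilemma: 89 > 0 but NE gives 0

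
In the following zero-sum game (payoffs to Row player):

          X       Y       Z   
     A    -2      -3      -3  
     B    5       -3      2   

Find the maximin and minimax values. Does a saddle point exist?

Maximin = -3, Minimax = -3, Saddle: True

Work:
Row minimums: [-3, -3] → maximin = -3
Column maximums: [5, -3, 2] → minimax = -3
Saddle point exists! Game value = -3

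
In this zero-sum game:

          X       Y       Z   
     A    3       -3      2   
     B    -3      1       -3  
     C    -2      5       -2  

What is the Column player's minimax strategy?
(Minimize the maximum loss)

Column should play Z, value = 2

Work:
Column player minimizes Row's maximum payoff:
Column X: max payoff to Row = 3
Column Y: max payoff to Row = 5
Column Z: max payoff to Row = 2
Minimum is 2, achieved by column Z.
Minimax strategy: Z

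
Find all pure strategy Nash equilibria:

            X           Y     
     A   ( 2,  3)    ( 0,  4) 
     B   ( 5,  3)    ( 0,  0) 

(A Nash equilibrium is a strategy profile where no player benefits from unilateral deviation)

Nash equilibrium: (A, Y), (B, X)

Work:
Best responses:
  P1 vs X: payoffs [2, 5] → best response B (payoff 5)
  P1 vs Y: payoffs [0, 0] → best response A/B (payoff 0)
  P2 vs A: payoffs [3, 4] → best response Y (payoff 4)
  P2 vs B: payoffs [3, 0] → best response X (payoff 3)
Mutual best responses: (A,Y), (B,X) → Nash equilibria.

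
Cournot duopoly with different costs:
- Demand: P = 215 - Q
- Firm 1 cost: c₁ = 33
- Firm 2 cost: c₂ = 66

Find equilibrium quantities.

q₁* = 71.67, q₂* = 38.67

Work:
Reaction: q₁ = (215 - 33 - q₂)/2
Reaction: q₂ = (215 - 66 - q₁)/2
Solve simultaneously:
q₁* = (215 - 2×33 + 66)/3 = 71.67
q₂* = (215 - 2×66 + 33)/3 = 38.67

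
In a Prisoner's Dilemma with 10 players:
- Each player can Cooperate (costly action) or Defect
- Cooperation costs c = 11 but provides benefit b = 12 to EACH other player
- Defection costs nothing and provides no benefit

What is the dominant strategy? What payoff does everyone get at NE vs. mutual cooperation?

Dominant: Defect; NE payoff = 0; Coop payoff = 97

Work:
Defect dominates (saves cost c = 11, benefit to others is external)
NE: All defect → everyone gets 0
If all cooperate: each receives (9)×12 - 11 = 97
Social dilemma: 97 > 0 but NE gives 0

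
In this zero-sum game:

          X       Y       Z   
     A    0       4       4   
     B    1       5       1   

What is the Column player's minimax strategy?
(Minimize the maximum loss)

Column should play X, value = 1

Work:
Column player minimizes Row's maximum payoff:
Column X: max payoff to Row = 1
Column Y: max payoff to Row = 5
Column Z: max payoff to Row = 4
Minimum is 1, achieved by column X.
Minimax strategy: X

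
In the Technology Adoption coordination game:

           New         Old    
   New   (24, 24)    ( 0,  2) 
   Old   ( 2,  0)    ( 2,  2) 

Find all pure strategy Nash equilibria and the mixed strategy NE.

Pure NE: (New, New) and (Old, Old); Mixed NE: p = 0.0833, q = 0.0833

Work:
Check pure NE:
(New, New): (24, 24) - no unilateral deviation beneficial
(Old, Old): (2, 2) - no unilateral deviation beneficial
Mixed NE: P1 plays New with p = 0.0833, P2 plays New with q = 0.0833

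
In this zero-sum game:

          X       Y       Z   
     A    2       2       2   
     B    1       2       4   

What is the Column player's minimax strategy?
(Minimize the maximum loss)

Column should play X or Y (all achieve the minimum), value = 2

Work:
Column player minimizes Row's maximum payoff:
Column X: max payoff to Row = 2
Column Y: max payoff to Row = 2
Column Z: max payoff to Row = 4
Minimum is 2, achieved by columns X, Y (tied).
Each of X or Y is a minimax strategy.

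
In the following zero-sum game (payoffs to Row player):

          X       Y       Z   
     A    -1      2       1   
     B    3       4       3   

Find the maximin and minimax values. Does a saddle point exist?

Maximin = 3, Minimax = 3, Saddle: True

Work:
Row minimums: [-1, 3] → maximin = 3
Column maximums: [3, 4, 3] → minimax = 3
Saddle point exists! Game value = 3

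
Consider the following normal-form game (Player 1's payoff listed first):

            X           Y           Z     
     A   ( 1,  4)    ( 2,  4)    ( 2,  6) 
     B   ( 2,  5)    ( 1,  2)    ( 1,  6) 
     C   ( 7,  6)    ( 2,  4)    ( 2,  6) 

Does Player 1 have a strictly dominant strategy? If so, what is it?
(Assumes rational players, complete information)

No strictly dominant strategy exists for Player 1

Work:
A strategy strictly dominates another if it gives a strictly higher payoff against every opponent action. Compare each pair of P1's strategies column-by-column:
  A vs B: [1 vs 2, 2 vs 1, 2 vs 1] → A does not strictly dominate B (column X: 1 ≤ 2)
  A vs C: [1 vs 7, 2 vs 2, 2 vs 2] → A does not strictly dominate C (column X: 1 ≤ 7)
  B vs A: [2 vs 1, 1 vs 2, 1 vs 2] → B does not strictly dominate A (column Y: 1 ≤ 2)
  B vs C: [2 vs 7, 1 vs 2, 1 vs 2] → B does not strictly dominate C (column X: 2 ≤ 7)
  C vs A: [7 vs 1, 2 vs 2, 2 vs 2] → C does not strictly dominate A (column Y: 2 ≤ 2)
  C vs B: [7 vs 2, 2 vs 1, 2 vs 1] → C strictly dominates B
No single strategy strictly dominates all others → no strictly dominant strategy.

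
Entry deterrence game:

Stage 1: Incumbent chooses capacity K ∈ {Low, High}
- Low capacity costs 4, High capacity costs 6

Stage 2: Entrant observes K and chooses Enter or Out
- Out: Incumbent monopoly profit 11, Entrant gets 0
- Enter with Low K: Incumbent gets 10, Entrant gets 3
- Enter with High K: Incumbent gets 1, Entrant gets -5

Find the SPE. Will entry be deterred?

SPE: (Low, Enter|Low, Out|High); Entry not deterred. Incumbent net profit = 6, Entrant gets 3

Work:
After Low K: Entrant enters (3 > 0)
After High K: Entrant stays out (-5 < 0)
Incumbent: Low → 10−4=6, High → 11−6=5
Incumbent chooses Low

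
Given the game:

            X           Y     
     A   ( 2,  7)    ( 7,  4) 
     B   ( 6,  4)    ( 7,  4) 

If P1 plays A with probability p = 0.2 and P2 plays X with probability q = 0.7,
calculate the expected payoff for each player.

E[P1] = 5.74, E[P2] = 4.42

Work:
E[P1] = p·q·π₁(A,X) + p·(1-q)·π₁(A,Y) + (1-p)·q·π₁(B,X) + (1-p)·(1-q)·π₁(B,Y)
= 0.2·0.7·2 + 0.2·0.3·7 + 0.8·0.7·6 + 0.8·0.3·7
= 5.74

E[P2] = 4.42 (similar calculation)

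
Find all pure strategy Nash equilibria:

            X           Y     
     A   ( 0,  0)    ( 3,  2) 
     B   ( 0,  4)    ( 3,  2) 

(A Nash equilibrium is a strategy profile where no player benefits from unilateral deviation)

Nash equilibrium: (A, Y), (B, X)

Work:
Best responses:
  P1 vs X: payoffs [0, 0] → best response A/B (payoff 0)
  P1 vs Y: payoffs [3, 3] → best response A/B (payoff 3)
  P2 vs A: payoffs [0, 2] → best response Y (payoff 2)
  P2 vs B: payoffs [4, 2] → best response X (payoff 4)
Mutual best responses: (A,Y), (B,X) → Nash equilibria.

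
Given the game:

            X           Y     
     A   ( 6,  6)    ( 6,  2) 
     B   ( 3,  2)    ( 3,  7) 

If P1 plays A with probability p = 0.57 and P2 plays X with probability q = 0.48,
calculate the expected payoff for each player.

E[P1] = 4.71, E[P2] = 4.2124

Work:
E[P1] = p·q·π₁(A,X) + p·(1-q)·π₁(A,Y) + (1-p)·q·π₁(B,X) + (1-p)·(1-q)·π₁(B,Y)
= 0.57·0.48·6 + 0.57·0.52·6 + 0.43·0.48·3 + 0.43·0.52·3
= 4.71

E[P2] = 4.2124 (similar calculation)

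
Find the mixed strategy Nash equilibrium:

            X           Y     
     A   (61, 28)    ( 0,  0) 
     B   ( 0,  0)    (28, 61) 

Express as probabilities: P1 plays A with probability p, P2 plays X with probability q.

p = 0.6854, q = 0.3146

Work:
Find probabilities that make opponent indifferent:
P2 chooses q to make P1 indifferent between A and B
P1 chooses p to make P2 indifferent between X and Y
Mixed NE: P1 plays (A: 0.6854, B: 0.3146), P2 plays (X: 0.3146, Y: 0.6854)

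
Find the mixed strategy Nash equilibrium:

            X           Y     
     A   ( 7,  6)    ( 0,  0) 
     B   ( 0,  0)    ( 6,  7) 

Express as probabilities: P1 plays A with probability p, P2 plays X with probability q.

p = 0.5385, q = 0.4615

Work:
Find probabilities that make opponent indifferent:
P2 chooses q to make P1 indifferent between A and B
P1 chooses p to make P2 indifferent between X and Y
Mixed NE: P1 plays (A: 0.5385, B: 0.4615), P2 plays (X: 0.4615, Y: 0.5385)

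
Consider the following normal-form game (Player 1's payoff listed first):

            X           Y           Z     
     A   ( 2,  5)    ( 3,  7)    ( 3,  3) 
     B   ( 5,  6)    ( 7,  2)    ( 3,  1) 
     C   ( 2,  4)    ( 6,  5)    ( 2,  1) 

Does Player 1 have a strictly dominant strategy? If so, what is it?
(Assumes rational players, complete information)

No strictly dominant strategy exists for Player 1

Work:
A strategy strictly dominates another if it gives a strictly higher payoff against every opponent action. Compare each pair of P1's strategies column-by-column:
  A vs B: [2 vs 5, 3 vs 7, 3 vs 3] → A does not strictly dominate B (column X: 2 ≤ 5)
  A vs C: [2 vs 2, 3 vs 6, 3 vs 2] → A does not strictly dominate C (column X: 2 ≤ 2)
  B vs A: [5 vs 2, 7 vs 3, 3 vs 3] → B does not strictly dominate A (column Z: 3 ≤ 3)
  B vs C: [5 vs 2, 7 vs 6, 3 vs 2] → B strictly dominates C
  C vs A: [2 vs 2, 6 vs 3, 2 vs 3] → C does not strictly dominate A (column X: 2 ≤ 2)
  C vs B: [2 vs 5, 6 vs 7, 2 vs 3] → C does not strictly dominate B (column X: 2 ≤ 5)
No single strategy strictly dominates all others → no strictly dominant strategy.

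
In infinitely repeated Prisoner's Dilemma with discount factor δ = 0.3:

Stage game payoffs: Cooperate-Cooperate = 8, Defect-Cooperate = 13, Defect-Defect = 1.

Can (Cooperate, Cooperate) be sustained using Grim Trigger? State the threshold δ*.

δ* = 0.4167; since δ = 0.3 < 0.4167, cooperation cannot be sustained

Work:
For Grim Trigger:
Cooperate forever: 8/(1-δ)
Defect then punished: 13 + 1·δ/(1-δ)
Need: 8/(1-δ) ≥ 13 + 1·δ/(1-δ)
Solving: δ ≥ (T-R)/(T-P) = (13-8)/(13-1) = 0.4167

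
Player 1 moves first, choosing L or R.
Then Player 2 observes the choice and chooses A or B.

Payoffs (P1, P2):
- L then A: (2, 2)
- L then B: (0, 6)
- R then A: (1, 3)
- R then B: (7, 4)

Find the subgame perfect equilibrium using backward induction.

P1 plays R, P2 plays B after L and B after R; Payoff (7, 4)

Work:
Backward induction:
After L: P2 chooses B → P1 gets 0
After R: P2 chooses B → P1 gets 7
P1 chooses R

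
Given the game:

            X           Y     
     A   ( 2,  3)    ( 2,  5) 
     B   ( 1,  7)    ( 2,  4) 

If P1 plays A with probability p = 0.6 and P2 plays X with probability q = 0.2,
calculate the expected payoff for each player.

E[P1] = 1.92, E[P2] = 4.6

Work:
E[P1] = p·q·π₁(A,X) + p·(1-q)·π₁(A,Y) + (1-p)·q·π₁(B,X) + (1-p)·(1-q)·π₁(B,Y)
= 0.6·0.2·2 + 0.6·0.8·2 + 0.4·0.2·1 + 0.4·0.8·2
= 1.92

E[P2] = 4.6 (similar calculation)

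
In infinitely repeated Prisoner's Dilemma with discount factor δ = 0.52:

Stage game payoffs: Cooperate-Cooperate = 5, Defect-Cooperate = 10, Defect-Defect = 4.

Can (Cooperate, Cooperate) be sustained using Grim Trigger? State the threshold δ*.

δ* = 0.8333; since δ = 0.52 < 0.8333, cooperation cannot be sustained

Work:
For Grim Trigger:
Cooperate forever: 5/(1-δ)
Defect then punished: 10 + 4·δ/(1-δ)
Need: 5/(1-δ) ≥ 10 + 4·δ/(1-δ)
Solving: δ ≥ (T-R)/(T-P) = (10-5)/(10-4) = 0.8333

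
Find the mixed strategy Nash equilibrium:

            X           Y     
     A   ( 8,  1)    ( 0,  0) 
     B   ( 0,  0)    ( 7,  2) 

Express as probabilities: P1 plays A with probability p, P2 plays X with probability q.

p = 0.6667, q = 0.4667

Work:
Find probabilities that make opponent indifferent:
P2 chooses q to make P1 indifferent between A and B
P1 chooses p to make P2 indifferent between X and Y
Mixed NE: P1 plays (A: 0.6667, B: 0.3333), P2 plays (X: 0.4667, Y: 0.5333)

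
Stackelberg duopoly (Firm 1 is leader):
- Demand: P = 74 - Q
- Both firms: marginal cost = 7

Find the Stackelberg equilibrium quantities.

q₁* (leader) = 33.5, q₂* (follower) = 16.75

Work:
Follower's reaction: q₂ = (a - c - q₁)/2
Leader substitutes: π₁ = q₁·(a - q₁ - (a-c-q₁)/2 - c)
FOC: q₁* = (74 - 7)/2 = 33.50
Then: q₂* = (74 - 7 - 33.5)/2 = 16.75
Leader has first-mover advantage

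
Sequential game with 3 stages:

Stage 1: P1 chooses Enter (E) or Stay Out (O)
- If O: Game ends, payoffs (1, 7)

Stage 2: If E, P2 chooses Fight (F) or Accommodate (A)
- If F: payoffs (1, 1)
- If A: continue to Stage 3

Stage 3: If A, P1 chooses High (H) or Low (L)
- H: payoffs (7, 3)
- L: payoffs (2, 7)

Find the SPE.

SPE: (E, A, H); Outcome (7, 3)

Work:
Stage 3: P1 chooses H (7 vs 2)
Stage 2: P2: F->1, A->3 (anticipating H). Choose A
Stage 1: P1: O->1, E->7 (anticipating A, H). Choose E
SPE path: E -> A -> H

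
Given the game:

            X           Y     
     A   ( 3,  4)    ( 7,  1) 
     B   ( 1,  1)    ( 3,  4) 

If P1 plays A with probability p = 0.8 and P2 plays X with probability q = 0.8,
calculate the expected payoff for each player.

E[P1] = 3.32, E[P2] = 3.04

Work:
E[P1] = p·q·π₁(A,X) + p·(1-q)·π₁(A,Y) + (1-p)·q·π₁(B,X) + (1-p)·(1-q)·π₁(B,Y)
= 0.8·0.8·3 + 0.8·0.2·7 + 0.2·0.8·1 + 0.2·0.2·3
= 3.32

E[P2] = 3.04 (similar calculation)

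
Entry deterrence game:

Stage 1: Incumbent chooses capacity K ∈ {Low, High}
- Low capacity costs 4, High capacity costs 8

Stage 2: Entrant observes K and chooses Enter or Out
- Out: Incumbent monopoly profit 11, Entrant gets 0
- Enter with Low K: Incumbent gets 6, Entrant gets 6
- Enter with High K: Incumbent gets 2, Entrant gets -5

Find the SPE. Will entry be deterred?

SPE: (High, Enter|Low, Out|High); Entry deterred. Incumbent net profit = 3

Work:
After Low K: Entrant enters (6 > 0)
After High K: Entrant stays out (-5 < 0)
Incumbent: Low → 6−4=2, High → 11−8=3
Incumbent chooses High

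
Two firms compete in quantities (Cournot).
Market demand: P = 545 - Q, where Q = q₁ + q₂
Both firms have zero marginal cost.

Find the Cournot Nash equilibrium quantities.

q₁* = q₂* = 181.67; P* = 181.67

Work:
Profit: π_i = P·q_i = (a - q_i - q_j)·q_i
FOC: ∂π_i/∂q_i = a - 2q_i - q_j = 0
Reaction function: q_i = (545 - q_j)/2
Symmetry: q* = 545/3 = 181.67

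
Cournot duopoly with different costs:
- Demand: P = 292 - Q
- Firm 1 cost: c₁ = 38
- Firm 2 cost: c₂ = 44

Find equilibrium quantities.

q₁* = 86.67, q₂* = 80.67

Work:
Reaction: q₁ = (292 - 38 - q₂)/2
Reaction: q₂ = (292 - 44 - q₁)/2
Solve simultaneously:
q₁* = (292 - 2×38 + 44)/3 = 86.67
q₂* = (292 - 2×44 + 38)/3 = 80.67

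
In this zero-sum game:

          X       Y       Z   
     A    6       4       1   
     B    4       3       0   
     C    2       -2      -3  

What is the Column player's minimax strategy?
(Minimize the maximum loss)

Column should play Z, value = 1

Work:
Column player minimizes Row's maximum payoff:
Column X: max payoff to Row = 6
Column Y: max payoff to Row = 4
Column Z: max payoff to Row = 1
Minimum is 1, achieved by column Z.
Minimax strategy: Z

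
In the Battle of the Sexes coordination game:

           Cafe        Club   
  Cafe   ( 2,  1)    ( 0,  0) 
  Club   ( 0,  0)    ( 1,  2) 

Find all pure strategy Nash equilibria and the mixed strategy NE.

Pure NE: (Cafe, Cafe) and (Club, Club); Mixed NE: p = 0.6667, q = 0.3333

Work:
Check pure NE:
(Cafe, Cafe): (2, 1) - no unilateral deviation beneficial
(Club, Club): (1, 2) - no unilateral deviation beneficial
Mixed NE: P1 plays Cafe with p = 0.6667, P2 plays Cafe with q = 0.3333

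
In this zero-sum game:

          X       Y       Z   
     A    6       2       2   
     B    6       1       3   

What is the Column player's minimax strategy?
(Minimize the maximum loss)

Column should play Y, value = 2

Work:
Column player minimizes Row's maximum payoff:
Column X: max payoff to Row = 6
Column Y: max payoff to Row = 2
Column Z: max payoff to Row = 3
Minimum is 2, achieved by column Y.
Minimax strategy: Y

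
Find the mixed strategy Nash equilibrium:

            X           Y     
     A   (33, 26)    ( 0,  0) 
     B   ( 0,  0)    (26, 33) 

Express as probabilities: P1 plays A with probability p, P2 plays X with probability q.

p = 0.5593, q = 0.4407

Work:
Find probabilities that make opponent indifferent:
P2 chooses q to make P1 indifferent between A and B
P1 chooses p to make P2 indifferent between X and Y
Mixed NE: P1 plays (A: 0.5593, B: 0.4407), P2 plays (X: 0.4407, Y: 0.5593)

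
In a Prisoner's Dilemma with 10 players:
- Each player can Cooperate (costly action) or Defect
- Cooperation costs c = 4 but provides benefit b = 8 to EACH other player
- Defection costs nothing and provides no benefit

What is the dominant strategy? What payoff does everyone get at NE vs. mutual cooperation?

Dominant: Defect; NE payoff = 0; Coop payoff = 68

Work:
Defect dominates (saves cost c = 4, benefit to others is external)
NE: All defect → everyone gets 0
If all cooperate: each receives (9)×8 - 4 = 68
Social dilemma: 68 > 0 but NE gives 0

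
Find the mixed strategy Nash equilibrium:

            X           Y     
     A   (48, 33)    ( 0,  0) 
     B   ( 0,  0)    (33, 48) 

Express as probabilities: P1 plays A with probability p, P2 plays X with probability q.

p = 0.5926, q = 0.4074

Work:
Find probabilities that make opponent indifferent:
P2 chooses q to make P1 indifferent between A and B
P1 chooses p to make P2 indifferent between X and Y
Mixed NE: P1 plays (A: 0.5926, B: 0.4074), P2 plays (X: 0.4074, Y: 0.5926)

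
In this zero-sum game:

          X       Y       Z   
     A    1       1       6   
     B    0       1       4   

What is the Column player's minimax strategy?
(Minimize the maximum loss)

Column should play X or Y (all achieve the minimum), value = 1

Work:
Column player minimizes Row's maximum payoff:
Column X: max payoff to Row = 1
Column Y: max payoff to Row = 1
Column Z: max payoff to Row = 6
Minimum is 1, achieved by columns X, Y (tied).
Each of X or Y is a minimax strategy.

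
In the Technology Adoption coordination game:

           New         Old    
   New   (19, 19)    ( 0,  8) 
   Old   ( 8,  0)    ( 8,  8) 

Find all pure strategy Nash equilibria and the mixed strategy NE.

Pure NE: (New, New) and (Old, Old); Mixed NE: p = 0.4211, q = 0.4211

Work:
Check pure NE:
(New, New): (19, 19) - no unilateral deviation beneficial
(Old, Old): (8, 8) - no unilateral deviation beneficial
Mixed NE: P1 plays New with p = 0.4211, P2 plays New with q = 0.4211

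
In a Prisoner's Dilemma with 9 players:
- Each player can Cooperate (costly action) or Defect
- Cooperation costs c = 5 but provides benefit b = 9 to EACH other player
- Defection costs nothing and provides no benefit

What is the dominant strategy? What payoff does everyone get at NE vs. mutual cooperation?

Dominant: Defect; NE payoff = 0; Coop payoff = 67

Work:
Defect dominates (saves cost c = 5, benefit to others is external)
NE: All defect → everyone gets 0
If all cooperate: each receives (8)×9 - 5 = 67
Social dilemma: 67 > 0 but NE gives 0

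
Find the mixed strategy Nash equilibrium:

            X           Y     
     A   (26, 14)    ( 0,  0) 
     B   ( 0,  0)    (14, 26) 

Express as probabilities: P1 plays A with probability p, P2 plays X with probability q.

p = 0.65, q = 0.35

Work:
Find probabilities that make opponent indifferent:
P2 chooses q to make P1 indifferent between A and B
P1 chooses p to make P2 indifferent between X and Y
Mixed NE: P1 plays (A: 0.65, B: 0.35), P2 plays (X: 0.35, Y: 0.65)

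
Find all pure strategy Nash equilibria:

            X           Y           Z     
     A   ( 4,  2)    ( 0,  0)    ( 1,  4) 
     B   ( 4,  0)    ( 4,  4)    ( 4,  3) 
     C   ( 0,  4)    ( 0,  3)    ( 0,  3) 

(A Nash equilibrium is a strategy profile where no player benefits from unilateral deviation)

Nash equilibrium: (B, Y)

Work:
Best responses:
  P1 vs X: payoffs [4, 4, 0] → best response A/B (payoff 4)
  P1 vs Y: payoffs [0, 4, 0] → best response B (payoff 4)
  P1 vs Z: payoffs [1, 4, 0] → best response B (payoff 4)
  P2 vs A: payoffs [2, 0, 4] → best response Z (payoff 4)
  P2 vs B: payoffs [0, 4, 3] → best response Y (payoff 4)
  P2 vs C: payoffs [4, 3, 3] → best response X (payoff 4)
Mutual best responses: (B,Y) → Nash equilibria.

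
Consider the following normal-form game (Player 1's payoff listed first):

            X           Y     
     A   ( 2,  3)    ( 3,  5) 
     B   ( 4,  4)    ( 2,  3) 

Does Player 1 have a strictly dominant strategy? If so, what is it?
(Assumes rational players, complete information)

No strictly dominant strategy exists for Player 1

Work:
A strategy strictly dominates another if it gives a strictly higher payoff against every opponent action. Compare each pair of P1's strategies column-by-column:
  A vs B: [2 vs 4, 3 vs 2] → A does not strictly dominate B (column X: 2 ≤ 4)
  B vs A: [4 vs 2, 2 vs 3] → B does not strictly dominate A (column Y: 2 ≤ 3)
No single strategy strictly dominates all others → no strictly dominant strategy.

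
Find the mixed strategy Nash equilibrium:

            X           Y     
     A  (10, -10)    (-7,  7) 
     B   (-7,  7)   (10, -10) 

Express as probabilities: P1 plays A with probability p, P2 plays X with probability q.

p = 0.5, q = 0.5

Work:
Find probabilities that make opponent indifferent:
P2 chooses q to make P1 indifferent between A and B
P1 chooses p to make P2 indifferent between X and Y
Mixed NE: P1 plays (A: 0.5, B: 0.5), P2 plays (X: 0.5, Y: 0.5)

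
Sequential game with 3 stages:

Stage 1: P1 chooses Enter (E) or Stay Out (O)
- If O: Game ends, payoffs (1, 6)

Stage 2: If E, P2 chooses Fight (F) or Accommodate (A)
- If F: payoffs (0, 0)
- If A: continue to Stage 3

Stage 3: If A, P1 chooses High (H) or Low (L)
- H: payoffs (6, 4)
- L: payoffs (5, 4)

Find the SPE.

SPE: (E, A, H); Outcome (6, 4)

Work:
Stage 3: P1 chooses H (6 vs 5)
Stage 2: P2: F->0, A->4 (anticipating H). Choose A
Stage 1: P1: O->1, E->6 (anticipating A, H). Choose E
SPE path: E -> A -> H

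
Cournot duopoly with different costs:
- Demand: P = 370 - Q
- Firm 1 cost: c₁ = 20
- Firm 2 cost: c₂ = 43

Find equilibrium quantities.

q₁* = 124.33, q₂* = 101.33

Work:
Reaction: q₁ = (370 - 20 - q₂)/2
Reaction: q₂ = (370 - 43 - q₁)/2
Solve simultaneously:
q₁* = (370 - 2×20 + 43)/3 = 124.33
q₂* = (370 - 2×43 + 20)/3 = 101.33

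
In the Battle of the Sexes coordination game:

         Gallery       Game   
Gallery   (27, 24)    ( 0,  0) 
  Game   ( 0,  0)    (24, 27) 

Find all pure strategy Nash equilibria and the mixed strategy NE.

Pure NE: (Gallery, Gallery) and (Game, Game); Mixed NE: p = 0.5294, q = 0.4706

Work:
Check pure NE:
(Gallery, Gallery): (27, 24) - no unilateral deviation beneficial
(Game, Game): (24, 27) - no unilateral deviation beneficial
Mixed NE: P1 plays Gallery with p = 0.5294, P2 plays Gallery with q = 0.4706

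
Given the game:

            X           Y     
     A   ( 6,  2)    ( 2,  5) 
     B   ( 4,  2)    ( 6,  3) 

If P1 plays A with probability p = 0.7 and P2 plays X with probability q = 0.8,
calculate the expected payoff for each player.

E[P1] = 4.96, E[P2] = 2.48

Work:
E[P1] = p·q·π₁(A,X) + p·(1-q)·π₁(A,Y) + (1-p)·q·π₁(B,X) + (1-p)·(1-q)·π₁(B,Y)
= 0.7·0.8·6 + 0.7·0.2·2 + 0.3·0.8·4 + 0.3·0.2·6
= 4.96

E[P2] = 2.48 (similar calculation)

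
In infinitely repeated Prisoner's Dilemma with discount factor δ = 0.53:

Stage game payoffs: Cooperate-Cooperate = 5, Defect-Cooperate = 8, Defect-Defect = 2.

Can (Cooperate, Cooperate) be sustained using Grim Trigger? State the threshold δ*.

δ* = 0.5; since δ = 0.53 ≥ 0.5, cooperation can be sustained

Work:
For Grim Trigger:
Cooperate forever: 5/(1-δ)
Defect then punished: 8 + 2·δ/(1-δ)
Need: 5/(1-δ) ≥ 8 + 2·δ/(1-δ)
Solving: δ ≥ (T-R)/(T-P) = (8-5)/(8-2) = 0.5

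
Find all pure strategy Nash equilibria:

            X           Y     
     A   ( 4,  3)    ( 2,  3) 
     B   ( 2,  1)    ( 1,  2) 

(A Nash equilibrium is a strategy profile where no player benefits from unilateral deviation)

Nash equilibrium: (A, X), (A, Y)

Work:
Best responses:
  P1 vs X: payoffs [4, 2] → best response A (payoff 4)
  P1 vs Y: payoffs [2, 1] → best response A (payoff 2)
  P2 vs A: payoffs [3, 3] → best response X/Y (payoff 3)
  P2 vs B: payoffs [1, 2] → best response Y (payoff 2)
Mutual best responses: (A,X), (A,Y) → Nash equilibria.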